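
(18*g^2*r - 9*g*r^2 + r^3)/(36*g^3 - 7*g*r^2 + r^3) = r/(2*g + r)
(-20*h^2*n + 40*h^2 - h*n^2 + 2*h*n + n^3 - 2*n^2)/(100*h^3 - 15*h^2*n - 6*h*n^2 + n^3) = (2 - n)/(5*h - n)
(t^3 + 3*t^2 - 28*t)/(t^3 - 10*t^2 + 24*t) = (t + 7)/(t - 6)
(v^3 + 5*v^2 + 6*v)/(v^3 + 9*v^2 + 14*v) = (v + 3)/(v + 7)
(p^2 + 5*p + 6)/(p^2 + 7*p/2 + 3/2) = 2*(p + 2)/(2*p + 1)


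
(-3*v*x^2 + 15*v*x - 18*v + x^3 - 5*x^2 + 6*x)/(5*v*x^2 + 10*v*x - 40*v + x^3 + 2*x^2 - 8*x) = (-3*v*x + 9*v + x^2 - 3*x)/(5*v*x + 20*v + x^2 + 4*x)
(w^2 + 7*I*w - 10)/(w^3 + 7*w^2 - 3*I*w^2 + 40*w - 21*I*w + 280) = (w + 2*I)/(w^2 + w*(7 - 8*I) - 56*I)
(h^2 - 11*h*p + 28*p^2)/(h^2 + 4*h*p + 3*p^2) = (h^2 - 11*h*p + 28*p^2)/(h^2 + 4*h*p + 3*p^2)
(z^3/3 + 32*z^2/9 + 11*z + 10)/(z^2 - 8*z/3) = (z^3 + 32*z^2/3 + 33*z + 30)/(z*(3*z - 8))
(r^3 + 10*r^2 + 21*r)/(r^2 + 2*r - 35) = r*(r + 3)/(r - 5)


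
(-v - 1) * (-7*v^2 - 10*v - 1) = 7*v^3 + 17*v^2 + 11*v + 1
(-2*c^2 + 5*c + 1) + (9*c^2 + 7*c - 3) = 7*c^2 + 12*c - 2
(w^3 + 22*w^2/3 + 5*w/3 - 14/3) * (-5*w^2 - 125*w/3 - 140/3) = -5*w^5 - 235*w^4/3 - 3245*w^3/9 - 1165*w^2/3 + 350*w/3 + 1960/9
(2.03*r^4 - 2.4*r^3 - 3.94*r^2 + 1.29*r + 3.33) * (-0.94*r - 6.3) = -1.9082*r^5 - 10.533*r^4 + 18.8236*r^3 + 23.6094*r^2 - 11.2572*r - 20.979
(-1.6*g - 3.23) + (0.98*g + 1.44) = -0.62*g - 1.79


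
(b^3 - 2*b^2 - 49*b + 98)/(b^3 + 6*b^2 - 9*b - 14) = (b - 7)/(b + 1)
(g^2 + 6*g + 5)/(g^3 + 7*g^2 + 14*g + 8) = (g + 5)/(g^2 + 6*g + 8)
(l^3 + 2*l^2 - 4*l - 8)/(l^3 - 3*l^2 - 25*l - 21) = (-l^3 - 2*l^2 + 4*l + 8)/(-l^3 + 3*l^2 + 25*l + 21)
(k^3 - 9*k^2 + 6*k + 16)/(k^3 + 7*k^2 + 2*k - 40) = (k^2 - 7*k - 8)/(k^2 + 9*k + 20)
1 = 1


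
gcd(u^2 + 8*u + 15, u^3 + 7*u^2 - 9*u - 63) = u + 3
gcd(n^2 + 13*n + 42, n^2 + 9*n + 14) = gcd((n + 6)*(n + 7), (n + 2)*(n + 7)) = n + 7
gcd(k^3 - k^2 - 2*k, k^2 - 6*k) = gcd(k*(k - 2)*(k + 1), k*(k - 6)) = k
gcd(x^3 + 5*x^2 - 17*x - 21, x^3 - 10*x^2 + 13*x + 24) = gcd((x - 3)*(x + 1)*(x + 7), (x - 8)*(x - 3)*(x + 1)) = x^2 - 2*x - 3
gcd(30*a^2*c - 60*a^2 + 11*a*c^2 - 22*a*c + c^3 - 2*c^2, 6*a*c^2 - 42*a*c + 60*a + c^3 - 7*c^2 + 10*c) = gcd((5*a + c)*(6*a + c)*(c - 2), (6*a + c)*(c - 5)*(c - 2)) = 6*a*c - 12*a + c^2 - 2*c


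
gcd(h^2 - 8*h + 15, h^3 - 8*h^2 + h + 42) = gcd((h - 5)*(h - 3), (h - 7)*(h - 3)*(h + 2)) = h - 3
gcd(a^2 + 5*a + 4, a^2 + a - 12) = a + 4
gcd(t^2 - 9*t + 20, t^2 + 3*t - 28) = t - 4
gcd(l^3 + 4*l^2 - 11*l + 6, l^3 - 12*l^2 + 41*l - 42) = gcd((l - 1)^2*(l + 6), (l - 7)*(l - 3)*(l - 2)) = 1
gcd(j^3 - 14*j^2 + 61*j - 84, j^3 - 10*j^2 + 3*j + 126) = j - 7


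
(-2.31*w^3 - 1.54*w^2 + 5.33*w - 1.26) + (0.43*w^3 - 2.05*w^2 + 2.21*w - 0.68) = -1.88*w^3 - 3.59*w^2 + 7.54*w - 1.94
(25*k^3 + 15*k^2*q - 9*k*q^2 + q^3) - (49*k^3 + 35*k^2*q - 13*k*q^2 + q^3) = -24*k^3 - 20*k^2*q + 4*k*q^2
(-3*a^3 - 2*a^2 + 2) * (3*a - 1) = -9*a^4 - 3*a^3 + 2*a^2 + 6*a - 2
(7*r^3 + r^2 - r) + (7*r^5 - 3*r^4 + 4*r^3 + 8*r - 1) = 7*r^5 - 3*r^4 + 11*r^3 + r^2 + 7*r - 1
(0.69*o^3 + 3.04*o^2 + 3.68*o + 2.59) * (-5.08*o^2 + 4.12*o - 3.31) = -3.5052*o^5 - 12.6004*o^4 - 8.4535*o^3 - 8.058*o^2 - 1.51*o - 8.5729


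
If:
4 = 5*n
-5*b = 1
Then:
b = -1/5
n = 4/5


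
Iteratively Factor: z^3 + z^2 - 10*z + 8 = (z - 1)*(z^2 + 2*z - 8) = (z - 1)*(z + 4)*(z - 2)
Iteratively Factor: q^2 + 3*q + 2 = (q + 1)*(q + 2)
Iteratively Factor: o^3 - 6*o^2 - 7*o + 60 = (o - 5)*(o^2 - o - 12) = (o - 5)*(o + 3)*(o - 4)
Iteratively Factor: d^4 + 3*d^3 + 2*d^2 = (d + 2)*(d^3 + d^2) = d*(d + 2)*(d^2 + d) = d*(d + 1)*(d + 2)*(d)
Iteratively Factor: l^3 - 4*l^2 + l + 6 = (l - 2)*(l^2 - 2*l - 3) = (l - 3)*(l - 2)*(l + 1)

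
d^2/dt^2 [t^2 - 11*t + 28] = 2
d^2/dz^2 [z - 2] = 0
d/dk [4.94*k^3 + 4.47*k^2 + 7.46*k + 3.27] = 14.82*k^2 + 8.94*k + 7.46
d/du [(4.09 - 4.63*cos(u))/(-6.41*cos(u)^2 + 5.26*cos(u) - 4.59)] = (29.6783*cos(u)^2 - 52.4338*cos(u) + 0.261699999999998)*sin(u)/(41.0881*cos(u)^4 - 67.4332*cos(u)^3 + 86.5114*cos(u)^2 - 48.2868*cos(u) + 21.0681)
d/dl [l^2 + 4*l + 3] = 2*l + 4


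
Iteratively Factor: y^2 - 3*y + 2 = (y - 1)*(y - 2)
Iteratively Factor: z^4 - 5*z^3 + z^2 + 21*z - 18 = (z - 3)*(z^3 - 2*z^2 - 5*z + 6) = (z - 3)^2*(z^2 + z - 2) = (z - 3)^2*(z - 1)*(z + 2)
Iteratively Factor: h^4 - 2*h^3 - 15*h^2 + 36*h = (h + 4)*(h^3 - 6*h^2 + 9*h) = (h - 3)*(h + 4)*(h^2 - 3*h) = (h - 3)^2*(h + 4)*(h)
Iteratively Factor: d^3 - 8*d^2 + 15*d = (d)*(d^2 - 8*d + 15) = d*(d - 3)*(d - 5)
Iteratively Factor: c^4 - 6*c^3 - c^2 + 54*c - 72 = (c - 4)*(c^3 - 2*c^2 - 9*c + 18) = (c - 4)*(c + 3)*(c^2 - 5*c + 6) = (c - 4)*(c - 3)*(c + 3)*(c - 2)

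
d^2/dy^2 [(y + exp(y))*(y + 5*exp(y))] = 6*y*exp(y) + 20*exp(2*y) + 12*exp(y) + 2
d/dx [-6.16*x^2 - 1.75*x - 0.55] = -12.32*x - 1.75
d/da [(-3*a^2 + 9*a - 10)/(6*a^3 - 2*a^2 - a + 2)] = (18*a^4 - 108*a^3 + 201*a^2 - 52*a + 8)/(36*a^6 - 24*a^5 - 8*a^4 + 28*a^3 - 7*a^2 - 4*a + 4)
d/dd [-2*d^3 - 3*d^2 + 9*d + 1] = -6*d^2 - 6*d + 9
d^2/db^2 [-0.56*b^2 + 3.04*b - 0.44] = -1.12000000000000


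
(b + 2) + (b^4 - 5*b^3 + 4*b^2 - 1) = b^4 - 5*b^3 + 4*b^2 + b + 1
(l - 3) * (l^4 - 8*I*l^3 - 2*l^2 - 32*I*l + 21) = l^5 - 3*l^4 - 8*I*l^4 - 2*l^3 + 24*I*l^3 + 6*l^2 - 32*I*l^2 + 21*l + 96*I*l - 63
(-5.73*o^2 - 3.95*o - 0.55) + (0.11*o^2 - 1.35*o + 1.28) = -5.62*o^2 - 5.3*o + 0.73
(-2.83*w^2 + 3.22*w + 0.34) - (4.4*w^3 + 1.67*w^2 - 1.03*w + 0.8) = -4.4*w^3 - 4.5*w^2 + 4.25*w - 0.46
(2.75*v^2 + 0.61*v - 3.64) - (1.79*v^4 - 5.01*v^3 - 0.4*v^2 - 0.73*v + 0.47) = -1.79*v^4 + 5.01*v^3 + 3.15*v^2 + 1.34*v - 4.11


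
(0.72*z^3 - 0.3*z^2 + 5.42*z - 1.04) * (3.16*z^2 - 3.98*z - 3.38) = 2.2752*z^5 - 3.8136*z^4 + 15.8876*z^3 - 23.844*z^2 - 14.1804*z + 3.5152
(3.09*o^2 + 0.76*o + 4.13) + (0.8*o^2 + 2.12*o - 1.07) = 3.89*o^2 + 2.88*o + 3.06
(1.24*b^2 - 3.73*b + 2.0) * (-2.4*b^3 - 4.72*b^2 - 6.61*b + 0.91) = -2.976*b^5 + 3.0992*b^4 + 4.6092*b^3 + 16.3437*b^2 - 16.6143*b + 1.82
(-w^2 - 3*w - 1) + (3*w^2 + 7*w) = 2*w^2 + 4*w - 1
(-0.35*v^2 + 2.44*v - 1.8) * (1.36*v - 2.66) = -0.476*v^3 + 4.2494*v^2 - 8.9384*v + 4.788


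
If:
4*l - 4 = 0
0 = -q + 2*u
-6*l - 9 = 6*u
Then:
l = 1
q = -5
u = -5/2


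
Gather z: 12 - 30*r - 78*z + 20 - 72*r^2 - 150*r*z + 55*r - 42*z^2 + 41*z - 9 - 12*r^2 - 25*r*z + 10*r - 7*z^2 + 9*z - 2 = -84*r^2 + 35*r - 49*z^2 + z*(-175*r - 28) + 21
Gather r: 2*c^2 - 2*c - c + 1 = 2*c^2 - 3*c + 1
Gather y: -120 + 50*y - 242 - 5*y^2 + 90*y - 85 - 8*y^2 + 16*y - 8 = -13*y^2 + 156*y - 455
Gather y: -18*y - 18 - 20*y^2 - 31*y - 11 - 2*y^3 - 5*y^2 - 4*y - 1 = -2*y^3 - 25*y^2 - 53*y - 30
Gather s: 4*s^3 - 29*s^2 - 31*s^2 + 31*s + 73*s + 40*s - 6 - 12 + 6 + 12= 4*s^3 - 60*s^2 + 144*s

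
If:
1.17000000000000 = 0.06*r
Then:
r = 19.50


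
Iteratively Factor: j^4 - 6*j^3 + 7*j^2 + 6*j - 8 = (j - 1)*(j^3 - 5*j^2 + 2*j + 8) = (j - 4)*(j - 1)*(j^2 - j - 2) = (j - 4)*(j - 1)*(j + 1)*(j - 2)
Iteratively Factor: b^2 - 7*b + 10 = (b - 5)*(b - 2)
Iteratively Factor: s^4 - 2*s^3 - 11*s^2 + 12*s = (s - 1)*(s^3 - s^2 - 12*s) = (s - 4)*(s - 1)*(s^2 + 3*s) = s*(s - 4)*(s - 1)*(s + 3)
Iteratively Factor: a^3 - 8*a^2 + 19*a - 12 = (a - 4)*(a^2 - 4*a + 3) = (a - 4)*(a - 1)*(a - 3)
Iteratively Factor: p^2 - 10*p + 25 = (p - 5)*(p - 5)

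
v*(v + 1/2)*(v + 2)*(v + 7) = v^4 + 19*v^3/2 + 37*v^2/2 + 7*v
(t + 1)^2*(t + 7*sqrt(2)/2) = t^3 + 2*t^2 + 7*sqrt(2)*t^2/2 + t + 7*sqrt(2)*t + 7*sqrt(2)/2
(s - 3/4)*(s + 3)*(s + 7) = s^3 + 37*s^2/4 + 27*s/2 - 63/4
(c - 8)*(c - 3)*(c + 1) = c^3 - 10*c^2 + 13*c + 24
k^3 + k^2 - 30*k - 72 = (k - 6)*(k + 3)*(k + 4)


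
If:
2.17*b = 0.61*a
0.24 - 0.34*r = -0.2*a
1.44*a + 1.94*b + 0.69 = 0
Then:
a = -0.35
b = -0.10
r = 0.50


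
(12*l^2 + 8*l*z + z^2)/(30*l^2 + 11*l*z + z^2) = (2*l + z)/(5*l + z)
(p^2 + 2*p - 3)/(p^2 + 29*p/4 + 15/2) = 4*(p^2 + 2*p - 3)/(4*p^2 + 29*p + 30)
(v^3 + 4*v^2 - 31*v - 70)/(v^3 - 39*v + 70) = (v + 2)/(v - 2)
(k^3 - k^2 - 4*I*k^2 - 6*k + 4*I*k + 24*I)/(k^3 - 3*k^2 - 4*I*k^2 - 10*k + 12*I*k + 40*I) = (k - 3)/(k - 5)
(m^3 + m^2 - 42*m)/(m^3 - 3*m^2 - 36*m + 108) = m*(m + 7)/(m^2 + 3*m - 18)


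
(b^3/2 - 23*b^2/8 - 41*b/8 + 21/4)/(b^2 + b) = (4*b^3 - 23*b^2 - 41*b + 42)/(8*b*(b + 1))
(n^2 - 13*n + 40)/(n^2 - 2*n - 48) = (n - 5)/(n + 6)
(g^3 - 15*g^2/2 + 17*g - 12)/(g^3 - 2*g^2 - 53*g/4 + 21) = 2*(g - 2)/(2*g + 7)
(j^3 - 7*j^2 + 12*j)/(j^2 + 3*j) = (j^2 - 7*j + 12)/(j + 3)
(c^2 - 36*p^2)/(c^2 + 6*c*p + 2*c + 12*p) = (c - 6*p)/(c + 2)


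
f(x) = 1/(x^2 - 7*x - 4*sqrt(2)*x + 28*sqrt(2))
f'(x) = (-2*x + 4*sqrt(2) + 7)/(x^2 - 7*x - 4*sqrt(2)*x + 28*sqrt(2))^2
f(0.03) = 0.03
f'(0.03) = 0.01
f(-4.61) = 0.01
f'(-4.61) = 0.00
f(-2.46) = 0.01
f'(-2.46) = 0.00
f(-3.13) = 0.01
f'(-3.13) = 0.00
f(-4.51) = 0.01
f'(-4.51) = 0.00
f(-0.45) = 0.02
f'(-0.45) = 0.01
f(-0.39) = 0.02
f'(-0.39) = 0.01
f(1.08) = 0.04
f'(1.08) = 0.01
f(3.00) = 0.09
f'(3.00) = 0.06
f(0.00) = 0.03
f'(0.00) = 0.01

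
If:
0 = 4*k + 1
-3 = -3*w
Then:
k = -1/4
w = 1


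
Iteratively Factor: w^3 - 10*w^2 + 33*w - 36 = (w - 3)*(w^2 - 7*w + 12) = (w - 3)^2*(w - 4)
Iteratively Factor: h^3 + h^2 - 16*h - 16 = (h + 1)*(h^2 - 16) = (h + 1)*(h + 4)*(h - 4)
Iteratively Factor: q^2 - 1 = (q - 1)*(q + 1)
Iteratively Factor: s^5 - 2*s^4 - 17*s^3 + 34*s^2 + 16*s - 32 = (s + 4)*(s^4 - 6*s^3 + 7*s^2 + 6*s - 8) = (s + 1)*(s + 4)*(s^3 - 7*s^2 + 14*s - 8) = (s - 1)*(s + 1)*(s + 4)*(s^2 - 6*s + 8) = (s - 4)*(s - 1)*(s + 1)*(s + 4)*(s - 2)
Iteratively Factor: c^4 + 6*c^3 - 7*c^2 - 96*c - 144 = (c + 3)*(c^3 + 3*c^2 - 16*c - 48) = (c + 3)*(c + 4)*(c^2 - c - 12) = (c + 3)^2*(c + 4)*(c - 4)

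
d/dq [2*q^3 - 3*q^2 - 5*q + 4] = 6*q^2 - 6*q - 5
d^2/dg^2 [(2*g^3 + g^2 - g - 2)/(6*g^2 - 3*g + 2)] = 8*(-6*g^3 - 72*g^2 + 42*g + 1)/(216*g^6 - 324*g^5 + 378*g^4 - 243*g^3 + 126*g^2 - 36*g + 8)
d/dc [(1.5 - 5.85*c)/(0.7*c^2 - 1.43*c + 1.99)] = (4.095*c^2 - 2.1*c - 9.4965)/(0.49*c^4 - 2.002*c^3 + 4.8309*c^2 - 5.6914*c + 3.9601)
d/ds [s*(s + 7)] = 2*s + 7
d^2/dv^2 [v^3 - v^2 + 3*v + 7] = 6*v - 2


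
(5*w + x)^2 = 25*w^2 + 10*w*x + x^2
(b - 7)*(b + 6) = b^2 - b - 42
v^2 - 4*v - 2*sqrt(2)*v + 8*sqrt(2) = (v - 4)*(v - 2*sqrt(2))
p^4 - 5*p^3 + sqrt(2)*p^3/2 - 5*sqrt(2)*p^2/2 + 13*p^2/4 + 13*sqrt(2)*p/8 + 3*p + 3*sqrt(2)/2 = (p - 4)*(p - 3/2)*(p + 1/2)*(p + sqrt(2)/2)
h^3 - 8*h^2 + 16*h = h*(h - 4)^2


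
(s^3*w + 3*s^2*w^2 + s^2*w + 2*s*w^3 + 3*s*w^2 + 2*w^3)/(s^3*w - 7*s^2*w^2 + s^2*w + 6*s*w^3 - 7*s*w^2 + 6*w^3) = (s^2 + 3*s*w + 2*w^2)/(s^2 - 7*s*w + 6*w^2)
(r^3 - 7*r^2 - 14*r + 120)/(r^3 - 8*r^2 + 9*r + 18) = (r^2 - r - 20)/(r^2 - 2*r - 3)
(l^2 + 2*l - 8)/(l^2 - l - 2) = (l + 4)/(l + 1)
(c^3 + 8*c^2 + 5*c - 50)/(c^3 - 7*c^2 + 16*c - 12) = (c^2 + 10*c + 25)/(c^2 - 5*c + 6)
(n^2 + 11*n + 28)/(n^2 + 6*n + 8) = (n + 7)/(n + 2)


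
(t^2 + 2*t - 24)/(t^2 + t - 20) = (t + 6)/(t + 5)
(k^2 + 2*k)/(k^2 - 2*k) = (k + 2)/(k - 2)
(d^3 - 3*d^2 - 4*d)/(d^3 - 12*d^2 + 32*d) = (d + 1)/(d - 8)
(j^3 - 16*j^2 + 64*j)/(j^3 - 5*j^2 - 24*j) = (j - 8)/(j + 3)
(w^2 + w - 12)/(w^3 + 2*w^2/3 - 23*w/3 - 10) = 3*(w + 4)/(3*w^2 + 11*w + 10)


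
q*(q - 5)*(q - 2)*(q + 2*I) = q^4 - 7*q^3 + 2*I*q^3 + 10*q^2 - 14*I*q^2 + 20*I*q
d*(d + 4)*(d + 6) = d^3 + 10*d^2 + 24*d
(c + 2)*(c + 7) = c^2 + 9*c + 14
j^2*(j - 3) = j^3 - 3*j^2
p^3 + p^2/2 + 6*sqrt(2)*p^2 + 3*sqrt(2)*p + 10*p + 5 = (p + 1/2)*(p + sqrt(2))*(p + 5*sqrt(2))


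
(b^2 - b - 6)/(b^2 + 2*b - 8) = (b^2 - b - 6)/(b^2 + 2*b - 8)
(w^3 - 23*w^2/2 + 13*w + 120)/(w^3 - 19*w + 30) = (w^3 - 23*w^2/2 + 13*w + 120)/(w^3 - 19*w + 30)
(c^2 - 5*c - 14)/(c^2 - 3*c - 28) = (c + 2)/(c + 4)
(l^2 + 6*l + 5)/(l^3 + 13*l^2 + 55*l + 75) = (l + 1)/(l^2 + 8*l + 15)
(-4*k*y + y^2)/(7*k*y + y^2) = (-4*k + y)/(7*k + y)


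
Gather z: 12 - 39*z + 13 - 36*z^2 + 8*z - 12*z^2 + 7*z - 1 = -48*z^2 - 24*z + 24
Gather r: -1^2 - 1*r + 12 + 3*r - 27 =2*r - 16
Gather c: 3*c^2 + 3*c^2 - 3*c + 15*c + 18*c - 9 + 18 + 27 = 6*c^2 + 30*c + 36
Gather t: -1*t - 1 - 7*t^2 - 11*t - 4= -7*t^2 - 12*t - 5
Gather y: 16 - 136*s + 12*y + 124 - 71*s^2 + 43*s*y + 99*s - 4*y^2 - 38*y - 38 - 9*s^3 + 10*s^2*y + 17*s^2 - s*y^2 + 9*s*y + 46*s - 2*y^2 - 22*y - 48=-9*s^3 - 54*s^2 + 9*s + y^2*(-s - 6) + y*(10*s^2 + 52*s - 48) + 54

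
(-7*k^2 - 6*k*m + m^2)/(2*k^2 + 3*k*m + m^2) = (-7*k + m)/(2*k + m)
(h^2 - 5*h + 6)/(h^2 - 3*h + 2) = (h - 3)/(h - 1)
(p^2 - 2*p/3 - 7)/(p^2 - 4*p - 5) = (-p^2 + 2*p/3 + 7)/(-p^2 + 4*p + 5)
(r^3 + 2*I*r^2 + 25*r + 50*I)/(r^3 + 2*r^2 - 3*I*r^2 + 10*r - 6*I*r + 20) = (r + 5*I)/(r + 2)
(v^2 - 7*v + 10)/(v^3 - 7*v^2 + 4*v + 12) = (v - 5)/(v^2 - 5*v - 6)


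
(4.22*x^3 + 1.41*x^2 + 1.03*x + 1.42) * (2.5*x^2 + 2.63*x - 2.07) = 10.55*x^5 + 14.6236*x^4 - 2.4521*x^3 + 3.3402*x^2 + 1.6025*x - 2.9394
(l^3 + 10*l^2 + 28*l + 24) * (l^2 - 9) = l^5 + 10*l^4 + 19*l^3 - 66*l^2 - 252*l - 216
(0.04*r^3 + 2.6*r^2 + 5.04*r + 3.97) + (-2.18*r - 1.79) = 0.04*r^3 + 2.6*r^2 + 2.86*r + 2.18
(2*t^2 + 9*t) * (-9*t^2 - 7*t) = -18*t^4 - 95*t^3 - 63*t^2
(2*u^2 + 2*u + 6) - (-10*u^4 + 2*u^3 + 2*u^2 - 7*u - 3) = 10*u^4 - 2*u^3 + 9*u + 9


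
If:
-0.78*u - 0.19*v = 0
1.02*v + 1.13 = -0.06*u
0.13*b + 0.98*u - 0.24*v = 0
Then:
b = -4.14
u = 0.27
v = -1.12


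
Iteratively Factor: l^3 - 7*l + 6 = (l - 2)*(l^2 + 2*l - 3) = (l - 2)*(l + 3)*(l - 1)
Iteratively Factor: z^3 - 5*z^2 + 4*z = (z - 1)*(z^2 - 4*z) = z*(z - 1)*(z - 4)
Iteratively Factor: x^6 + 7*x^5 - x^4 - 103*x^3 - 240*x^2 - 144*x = (x + 4)*(x^5 + 3*x^4 - 13*x^3 - 51*x^2 - 36*x) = (x + 1)*(x + 4)*(x^4 + 2*x^3 - 15*x^2 - 36*x) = x*(x + 1)*(x + 4)*(x^3 + 2*x^2 - 15*x - 36) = x*(x + 1)*(x + 3)*(x + 4)*(x^2 - x - 12) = x*(x + 1)*(x + 3)^2*(x + 4)*(x - 4)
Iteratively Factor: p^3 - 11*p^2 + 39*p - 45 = (p - 5)*(p^2 - 6*p + 9) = (p - 5)*(p - 3)*(p - 3)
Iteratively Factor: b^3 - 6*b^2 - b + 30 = (b + 2)*(b^2 - 8*b + 15) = (b - 5)*(b + 2)*(b - 3)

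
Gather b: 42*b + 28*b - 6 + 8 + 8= 70*b + 10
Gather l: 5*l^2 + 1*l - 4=5*l^2 + l - 4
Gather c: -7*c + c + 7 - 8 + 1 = -6*c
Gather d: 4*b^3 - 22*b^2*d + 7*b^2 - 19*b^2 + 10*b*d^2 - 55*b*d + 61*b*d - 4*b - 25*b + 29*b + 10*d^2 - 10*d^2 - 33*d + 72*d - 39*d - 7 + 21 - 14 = 4*b^3 - 12*b^2 + 10*b*d^2 + d*(-22*b^2 + 6*b)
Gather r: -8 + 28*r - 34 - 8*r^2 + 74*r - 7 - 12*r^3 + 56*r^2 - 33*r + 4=-12*r^3 + 48*r^2 + 69*r - 45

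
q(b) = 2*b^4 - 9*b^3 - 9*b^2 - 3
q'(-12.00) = -17496.00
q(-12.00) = 55725.00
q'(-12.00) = -17496.00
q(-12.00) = 55725.00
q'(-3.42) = -574.26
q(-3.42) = 525.36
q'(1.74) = -70.92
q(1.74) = -59.33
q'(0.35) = -9.26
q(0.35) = -4.46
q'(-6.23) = -2870.24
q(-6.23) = 4836.81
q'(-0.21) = 2.52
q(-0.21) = -3.31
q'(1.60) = -65.15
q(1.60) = -49.80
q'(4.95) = 219.63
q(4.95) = -114.36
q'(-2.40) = -222.91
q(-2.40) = 135.93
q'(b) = 8*b^3 - 27*b^2 - 18*b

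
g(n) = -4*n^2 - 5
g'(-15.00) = 120.00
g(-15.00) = -905.00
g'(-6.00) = 48.00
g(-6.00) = -149.00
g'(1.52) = -12.16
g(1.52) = -14.24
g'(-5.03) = 40.24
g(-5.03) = -106.20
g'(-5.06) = 40.48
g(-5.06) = -107.41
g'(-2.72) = 21.76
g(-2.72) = -34.59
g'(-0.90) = 7.20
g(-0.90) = -8.24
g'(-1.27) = 10.16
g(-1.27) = -11.45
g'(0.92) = -7.36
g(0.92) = -8.39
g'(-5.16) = 41.28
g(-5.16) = -111.50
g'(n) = -8*n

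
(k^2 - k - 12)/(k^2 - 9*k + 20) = (k + 3)/(k - 5)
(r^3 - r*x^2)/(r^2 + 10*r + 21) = r*(r^2 - x^2)/(r^2 + 10*r + 21)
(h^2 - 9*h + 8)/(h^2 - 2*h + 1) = (h - 8)/(h - 1)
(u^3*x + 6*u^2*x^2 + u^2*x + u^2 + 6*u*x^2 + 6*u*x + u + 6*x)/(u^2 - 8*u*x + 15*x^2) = (u^3*x + 6*u^2*x^2 + u^2*x + u^2 + 6*u*x^2 + 6*u*x + u + 6*x)/(u^2 - 8*u*x + 15*x^2)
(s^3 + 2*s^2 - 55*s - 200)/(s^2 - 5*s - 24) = (s^2 + 10*s + 25)/(s + 3)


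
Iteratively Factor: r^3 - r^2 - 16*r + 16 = (r - 4)*(r^2 + 3*r - 4) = (r - 4)*(r - 1)*(r + 4)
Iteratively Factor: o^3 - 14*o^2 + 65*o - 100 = (o - 5)*(o^2 - 9*o + 20) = (o - 5)*(o - 4)*(o - 5)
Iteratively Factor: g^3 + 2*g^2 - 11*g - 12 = (g + 4)*(g^2 - 2*g - 3) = (g - 3)*(g + 4)*(g + 1)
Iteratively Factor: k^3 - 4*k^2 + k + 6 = (k - 2)*(k^2 - 2*k - 3) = (k - 3)*(k - 2)*(k + 1)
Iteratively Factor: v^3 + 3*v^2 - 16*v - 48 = (v + 3)*(v^2 - 16) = (v - 4)*(v + 3)*(v + 4)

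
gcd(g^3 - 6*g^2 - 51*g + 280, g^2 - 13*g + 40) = g^2 - 13*g + 40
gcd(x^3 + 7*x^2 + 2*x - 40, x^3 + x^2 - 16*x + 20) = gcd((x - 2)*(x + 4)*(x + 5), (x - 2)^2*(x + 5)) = x^2 + 3*x - 10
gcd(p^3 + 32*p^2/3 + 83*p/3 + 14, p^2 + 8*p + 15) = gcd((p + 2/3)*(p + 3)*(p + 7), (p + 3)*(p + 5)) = p + 3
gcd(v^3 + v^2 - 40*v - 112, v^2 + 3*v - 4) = v + 4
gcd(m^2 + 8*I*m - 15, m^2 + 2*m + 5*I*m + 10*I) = m + 5*I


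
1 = 1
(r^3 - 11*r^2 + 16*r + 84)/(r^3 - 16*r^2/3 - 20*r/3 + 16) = 3*(r - 7)/(3*r - 4)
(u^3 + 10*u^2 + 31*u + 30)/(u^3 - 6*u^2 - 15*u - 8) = (u^3 + 10*u^2 + 31*u + 30)/(u^3 - 6*u^2 - 15*u - 8)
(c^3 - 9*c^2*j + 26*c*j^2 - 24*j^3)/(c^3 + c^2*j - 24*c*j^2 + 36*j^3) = (c - 4*j)/(c + 6*j)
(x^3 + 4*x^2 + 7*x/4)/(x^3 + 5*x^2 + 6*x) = (x^2 + 4*x + 7/4)/(x^2 + 5*x + 6)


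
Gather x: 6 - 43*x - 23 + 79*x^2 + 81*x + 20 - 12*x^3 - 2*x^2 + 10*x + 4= -12*x^3 + 77*x^2 + 48*x + 7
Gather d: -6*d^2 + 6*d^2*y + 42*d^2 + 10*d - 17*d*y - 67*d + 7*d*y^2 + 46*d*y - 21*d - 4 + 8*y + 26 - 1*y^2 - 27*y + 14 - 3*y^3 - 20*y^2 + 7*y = d^2*(6*y + 36) + d*(7*y^2 + 29*y - 78) - 3*y^3 - 21*y^2 - 12*y + 36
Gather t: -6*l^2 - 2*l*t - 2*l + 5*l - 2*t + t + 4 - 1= -6*l^2 + 3*l + t*(-2*l - 1) + 3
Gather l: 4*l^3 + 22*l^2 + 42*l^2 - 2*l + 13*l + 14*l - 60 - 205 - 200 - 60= 4*l^3 + 64*l^2 + 25*l - 525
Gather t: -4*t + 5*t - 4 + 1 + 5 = t + 2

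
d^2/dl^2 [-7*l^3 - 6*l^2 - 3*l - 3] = -42*l - 12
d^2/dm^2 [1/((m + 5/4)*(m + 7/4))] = 512*(48*m^2 + 144*m + 109)/(4096*m^6 + 36864*m^5 + 137472*m^4 + 271872*m^3 + 300720*m^2 + 176400*m + 42875)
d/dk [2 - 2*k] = -2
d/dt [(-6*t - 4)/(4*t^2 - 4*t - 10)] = (6*t^2 + 8*t + 11)/(4*t^4 - 8*t^3 - 16*t^2 + 20*t + 25)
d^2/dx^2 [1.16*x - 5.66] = 0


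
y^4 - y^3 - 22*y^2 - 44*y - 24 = (y - 6)*(y + 1)*(y + 2)^2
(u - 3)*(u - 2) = u^2 - 5*u + 6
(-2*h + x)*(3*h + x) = -6*h^2 + h*x + x^2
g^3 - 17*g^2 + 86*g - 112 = (g - 8)*(g - 7)*(g - 2)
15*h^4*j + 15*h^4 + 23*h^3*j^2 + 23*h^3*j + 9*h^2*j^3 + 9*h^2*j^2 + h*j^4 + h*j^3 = (h + j)*(3*h + j)*(5*h + j)*(h*j + h)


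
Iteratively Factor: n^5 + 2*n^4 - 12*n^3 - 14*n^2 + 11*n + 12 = (n + 1)*(n^4 + n^3 - 13*n^2 - n + 12) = (n - 1)*(n + 1)*(n^3 + 2*n^2 - 11*n - 12) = (n - 1)*(n + 1)*(n + 4)*(n^2 - 2*n - 3) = (n - 3)*(n - 1)*(n + 1)*(n + 4)*(n + 1)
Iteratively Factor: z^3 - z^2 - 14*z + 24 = (z - 3)*(z^2 + 2*z - 8) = (z - 3)*(z + 4)*(z - 2)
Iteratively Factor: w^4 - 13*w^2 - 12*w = (w - 4)*(w^3 + 4*w^2 + 3*w) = (w - 4)*(w + 3)*(w^2 + w) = (w - 4)*(w + 1)*(w + 3)*(w)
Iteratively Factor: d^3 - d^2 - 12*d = (d + 3)*(d^2 - 4*d) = (d - 4)*(d + 3)*(d)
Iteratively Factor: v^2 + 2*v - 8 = (v - 2)*(v + 4)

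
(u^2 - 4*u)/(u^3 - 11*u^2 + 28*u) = 1/(u - 7)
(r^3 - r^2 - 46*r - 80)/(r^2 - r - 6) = (r^2 - 3*r - 40)/(r - 3)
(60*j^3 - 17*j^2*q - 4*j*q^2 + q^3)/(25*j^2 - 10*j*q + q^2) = (-12*j^2 + j*q + q^2)/(-5*j + q)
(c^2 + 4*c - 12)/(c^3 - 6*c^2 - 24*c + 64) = (c + 6)/(c^2 - 4*c - 32)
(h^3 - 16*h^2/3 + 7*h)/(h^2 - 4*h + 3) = h*(3*h - 7)/(3*(h - 1))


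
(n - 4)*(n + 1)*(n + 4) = n^3 + n^2 - 16*n - 16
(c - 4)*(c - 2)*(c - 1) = c^3 - 7*c^2 + 14*c - 8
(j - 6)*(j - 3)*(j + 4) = j^3 - 5*j^2 - 18*j + 72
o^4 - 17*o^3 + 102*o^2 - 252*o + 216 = (o - 6)^2*(o - 3)*(o - 2)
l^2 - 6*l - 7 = (l - 7)*(l + 1)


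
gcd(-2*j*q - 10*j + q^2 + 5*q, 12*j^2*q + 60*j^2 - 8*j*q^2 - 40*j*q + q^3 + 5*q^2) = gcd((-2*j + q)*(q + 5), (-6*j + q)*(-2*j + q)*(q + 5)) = -2*j*q - 10*j + q^2 + 5*q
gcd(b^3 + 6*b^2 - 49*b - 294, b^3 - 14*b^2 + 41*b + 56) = b - 7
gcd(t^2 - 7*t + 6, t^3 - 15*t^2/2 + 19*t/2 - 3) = t^2 - 7*t + 6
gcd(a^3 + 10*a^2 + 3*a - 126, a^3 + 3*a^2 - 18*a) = a^2 + 3*a - 18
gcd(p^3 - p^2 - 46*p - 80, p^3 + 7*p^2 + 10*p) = p^2 + 7*p + 10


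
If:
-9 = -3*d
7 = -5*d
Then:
No Solution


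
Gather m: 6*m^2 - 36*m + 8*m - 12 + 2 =6*m^2 - 28*m - 10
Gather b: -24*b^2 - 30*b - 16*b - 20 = -24*b^2 - 46*b - 20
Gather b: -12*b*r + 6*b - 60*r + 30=b*(6 - 12*r) - 60*r + 30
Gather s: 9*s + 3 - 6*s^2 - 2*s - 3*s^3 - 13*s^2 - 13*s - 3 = -3*s^3 - 19*s^2 - 6*s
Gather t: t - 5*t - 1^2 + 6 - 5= -4*t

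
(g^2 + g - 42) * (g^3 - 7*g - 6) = g^5 + g^4 - 49*g^3 - 13*g^2 + 288*g + 252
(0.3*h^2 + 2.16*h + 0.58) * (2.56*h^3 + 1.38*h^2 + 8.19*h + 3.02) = 0.768*h^5 + 5.9436*h^4 + 6.9226*h^3 + 19.3968*h^2 + 11.2734*h + 1.7516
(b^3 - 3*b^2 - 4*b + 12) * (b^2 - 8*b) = b^5 - 11*b^4 + 20*b^3 + 44*b^2 - 96*b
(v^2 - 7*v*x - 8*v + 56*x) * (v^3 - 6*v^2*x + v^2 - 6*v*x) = v^5 - 13*v^4*x - 7*v^4 + 42*v^3*x^2 + 91*v^3*x - 8*v^3 - 294*v^2*x^2 + 104*v^2*x - 336*v*x^2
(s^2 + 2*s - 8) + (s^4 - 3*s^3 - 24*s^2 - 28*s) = s^4 - 3*s^3 - 23*s^2 - 26*s - 8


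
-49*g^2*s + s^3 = s*(-7*g + s)*(7*g + s)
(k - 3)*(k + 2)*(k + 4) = k^3 + 3*k^2 - 10*k - 24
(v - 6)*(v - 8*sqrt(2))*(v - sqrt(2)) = v^3 - 9*sqrt(2)*v^2 - 6*v^2 + 16*v + 54*sqrt(2)*v - 96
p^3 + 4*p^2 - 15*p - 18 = (p - 3)*(p + 1)*(p + 6)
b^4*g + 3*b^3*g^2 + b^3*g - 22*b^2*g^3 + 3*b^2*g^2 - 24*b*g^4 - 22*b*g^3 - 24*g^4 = (b - 4*g)*(b + g)*(b + 6*g)*(b*g + g)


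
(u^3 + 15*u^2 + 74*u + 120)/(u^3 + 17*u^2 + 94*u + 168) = (u + 5)/(u + 7)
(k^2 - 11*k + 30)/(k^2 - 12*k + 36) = (k - 5)/(k - 6)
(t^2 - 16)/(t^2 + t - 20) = (t + 4)/(t + 5)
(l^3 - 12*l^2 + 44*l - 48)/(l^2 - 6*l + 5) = (l^3 - 12*l^2 + 44*l - 48)/(l^2 - 6*l + 5)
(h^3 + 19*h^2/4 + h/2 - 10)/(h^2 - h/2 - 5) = (4*h^2 + 11*h - 20)/(2*(2*h - 5))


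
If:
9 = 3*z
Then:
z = 3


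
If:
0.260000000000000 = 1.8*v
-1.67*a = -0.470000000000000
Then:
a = 0.28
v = 0.14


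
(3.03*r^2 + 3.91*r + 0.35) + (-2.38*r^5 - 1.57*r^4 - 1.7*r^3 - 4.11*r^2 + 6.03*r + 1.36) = -2.38*r^5 - 1.57*r^4 - 1.7*r^3 - 1.08*r^2 + 9.94*r + 1.71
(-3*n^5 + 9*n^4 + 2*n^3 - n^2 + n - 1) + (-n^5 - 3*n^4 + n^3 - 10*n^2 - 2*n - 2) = -4*n^5 + 6*n^4 + 3*n^3 - 11*n^2 - n - 3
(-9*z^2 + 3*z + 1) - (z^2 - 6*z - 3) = -10*z^2 + 9*z + 4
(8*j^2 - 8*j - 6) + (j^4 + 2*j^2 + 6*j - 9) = j^4 + 10*j^2 - 2*j - 15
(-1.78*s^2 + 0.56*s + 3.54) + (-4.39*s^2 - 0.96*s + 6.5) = -6.17*s^2 - 0.4*s + 10.04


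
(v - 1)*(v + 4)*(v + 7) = v^3 + 10*v^2 + 17*v - 28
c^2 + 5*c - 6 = (c - 1)*(c + 6)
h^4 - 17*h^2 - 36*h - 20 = (h - 5)*(h + 1)*(h + 2)^2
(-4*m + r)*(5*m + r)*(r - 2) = -20*m^2*r + 40*m^2 + m*r^2 - 2*m*r + r^3 - 2*r^2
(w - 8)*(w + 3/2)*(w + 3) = w^3 - 7*w^2/2 - 63*w/2 - 36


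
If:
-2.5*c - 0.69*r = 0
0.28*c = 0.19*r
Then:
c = 0.00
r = 0.00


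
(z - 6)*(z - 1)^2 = z^3 - 8*z^2 + 13*z - 6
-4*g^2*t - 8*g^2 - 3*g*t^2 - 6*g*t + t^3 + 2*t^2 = (-4*g + t)*(g + t)*(t + 2)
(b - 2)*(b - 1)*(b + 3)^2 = b^4 + 3*b^3 - 7*b^2 - 15*b + 18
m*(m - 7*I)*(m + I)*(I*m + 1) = I*m^4 + 7*m^3 + I*m^2 + 7*m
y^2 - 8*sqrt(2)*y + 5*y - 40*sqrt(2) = (y + 5)*(y - 8*sqrt(2))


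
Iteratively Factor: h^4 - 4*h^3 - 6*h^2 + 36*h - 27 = (h - 3)*(h^3 - h^2 - 9*h + 9) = (h - 3)^2*(h^2 + 2*h - 3) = (h - 3)^2*(h + 3)*(h - 1)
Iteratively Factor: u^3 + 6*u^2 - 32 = (u + 4)*(u^2 + 2*u - 8) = (u + 4)^2*(u - 2)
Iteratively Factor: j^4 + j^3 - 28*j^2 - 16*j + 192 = (j + 4)*(j^3 - 3*j^2 - 16*j + 48) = (j - 4)*(j + 4)*(j^2 + j - 12) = (j - 4)*(j - 3)*(j + 4)*(j + 4)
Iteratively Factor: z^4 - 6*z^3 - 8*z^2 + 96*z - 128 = (z - 2)*(z^3 - 4*z^2 - 16*z + 64) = (z - 2)*(z + 4)*(z^2 - 8*z + 16) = (z - 4)*(z - 2)*(z + 4)*(z - 4)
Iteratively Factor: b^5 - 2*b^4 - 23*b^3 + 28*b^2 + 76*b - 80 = (b + 4)*(b^4 - 6*b^3 + b^2 + 24*b - 20) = (b - 1)*(b + 4)*(b^3 - 5*b^2 - 4*b + 20) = (b - 5)*(b - 1)*(b + 4)*(b^2 - 4) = (b - 5)*(b - 1)*(b + 2)*(b + 4)*(b - 2)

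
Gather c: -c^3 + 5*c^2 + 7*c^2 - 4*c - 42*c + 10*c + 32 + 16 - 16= -c^3 + 12*c^2 - 36*c + 32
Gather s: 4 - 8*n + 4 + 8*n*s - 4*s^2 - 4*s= -8*n - 4*s^2 + s*(8*n - 4) + 8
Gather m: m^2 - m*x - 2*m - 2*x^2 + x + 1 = m^2 + m*(-x - 2) - 2*x^2 + x + 1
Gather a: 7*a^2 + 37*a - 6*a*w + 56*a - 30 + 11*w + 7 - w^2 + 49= 7*a^2 + a*(93 - 6*w) - w^2 + 11*w + 26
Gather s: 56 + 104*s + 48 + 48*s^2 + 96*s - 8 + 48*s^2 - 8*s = 96*s^2 + 192*s + 96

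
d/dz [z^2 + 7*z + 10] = 2*z + 7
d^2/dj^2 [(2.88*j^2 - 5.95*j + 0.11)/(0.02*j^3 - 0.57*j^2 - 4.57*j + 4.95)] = (0.002304*j^6 - 0.0142799999999998*j^5 + 1.9869*j^4 - 23.969938*j^3 + 55.97823*j^2 - 99.0736559999999*j - 122.846042)/(8.0e-6*j^9 - 0.000684*j^8 + 0.01401*j^7 + 0.133335*j^6 - 3.539865*j^5 - 33.602994*j^4 - 16.608313*j^3 + 268.24149*j^2 - 335.929275*j + 121.287375)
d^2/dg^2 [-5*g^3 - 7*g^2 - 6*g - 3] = -30*g - 14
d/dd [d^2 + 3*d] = 2*d + 3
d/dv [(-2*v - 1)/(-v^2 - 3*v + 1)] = (2*v^2 + 6*v - (2*v + 1)*(2*v + 3) - 2)/(v^2 + 3*v - 1)^2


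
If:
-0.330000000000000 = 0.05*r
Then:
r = -6.60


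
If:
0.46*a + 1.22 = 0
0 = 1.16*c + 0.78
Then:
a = -2.65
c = -0.67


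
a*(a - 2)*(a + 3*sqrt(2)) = a^3 - 2*a^2 + 3*sqrt(2)*a^2 - 6*sqrt(2)*a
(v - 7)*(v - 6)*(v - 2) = v^3 - 15*v^2 + 68*v - 84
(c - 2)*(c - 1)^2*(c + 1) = c^4 - 3*c^3 + c^2 + 3*c - 2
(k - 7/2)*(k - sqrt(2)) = k^2 - 7*k/2 - sqrt(2)*k + 7*sqrt(2)/2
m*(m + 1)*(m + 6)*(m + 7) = m^4 + 14*m^3 + 55*m^2 + 42*m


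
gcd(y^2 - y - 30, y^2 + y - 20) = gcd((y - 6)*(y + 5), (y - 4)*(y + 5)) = y + 5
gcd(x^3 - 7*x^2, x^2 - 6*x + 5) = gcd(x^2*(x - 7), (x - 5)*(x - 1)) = 1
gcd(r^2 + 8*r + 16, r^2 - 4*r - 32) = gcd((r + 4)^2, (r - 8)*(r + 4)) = r + 4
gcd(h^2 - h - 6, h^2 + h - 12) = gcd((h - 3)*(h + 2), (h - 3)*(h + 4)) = h - 3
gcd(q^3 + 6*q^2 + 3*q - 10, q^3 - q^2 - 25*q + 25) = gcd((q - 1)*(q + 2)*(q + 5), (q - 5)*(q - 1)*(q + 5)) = q^2 + 4*q - 5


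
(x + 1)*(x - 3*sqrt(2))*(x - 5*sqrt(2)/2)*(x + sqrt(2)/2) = x^4 - 5*sqrt(2)*x^3 + x^3 - 5*sqrt(2)*x^2 + 19*x^2/2 + 19*x/2 + 15*sqrt(2)*x/2 + 15*sqrt(2)/2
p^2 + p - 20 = (p - 4)*(p + 5)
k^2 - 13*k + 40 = (k - 8)*(k - 5)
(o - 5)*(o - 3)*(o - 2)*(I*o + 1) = I*o^4 + o^3 - 10*I*o^3 - 10*o^2 + 31*I*o^2 + 31*o - 30*I*o - 30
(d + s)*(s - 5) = d*s - 5*d + s^2 - 5*s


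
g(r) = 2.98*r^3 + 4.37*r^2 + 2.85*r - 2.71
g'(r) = 8.94*r^2 + 8.74*r + 2.85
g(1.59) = 24.85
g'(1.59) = 39.35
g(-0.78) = -3.69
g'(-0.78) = 1.47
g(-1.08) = -4.44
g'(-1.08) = 3.84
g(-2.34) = -23.63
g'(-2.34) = 31.35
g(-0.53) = -3.44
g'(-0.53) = 0.73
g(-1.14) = -4.69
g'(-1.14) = 4.50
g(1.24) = 13.23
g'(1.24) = 27.43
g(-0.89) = -3.89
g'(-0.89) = 2.15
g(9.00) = 2549.33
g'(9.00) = 805.65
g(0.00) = -2.71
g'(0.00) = 2.85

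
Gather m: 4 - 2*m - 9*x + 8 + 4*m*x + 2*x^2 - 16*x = m*(4*x - 2) + 2*x^2 - 25*x + 12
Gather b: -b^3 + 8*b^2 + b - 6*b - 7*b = -b^3 + 8*b^2 - 12*b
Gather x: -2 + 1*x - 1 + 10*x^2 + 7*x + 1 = 10*x^2 + 8*x - 2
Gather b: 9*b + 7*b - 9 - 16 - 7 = 16*b - 32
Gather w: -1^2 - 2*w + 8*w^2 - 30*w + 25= 8*w^2 - 32*w + 24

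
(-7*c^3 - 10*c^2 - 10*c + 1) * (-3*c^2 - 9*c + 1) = 21*c^5 + 93*c^4 + 113*c^3 + 77*c^2 - 19*c + 1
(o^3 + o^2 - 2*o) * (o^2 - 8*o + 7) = o^5 - 7*o^4 - 3*o^3 + 23*o^2 - 14*o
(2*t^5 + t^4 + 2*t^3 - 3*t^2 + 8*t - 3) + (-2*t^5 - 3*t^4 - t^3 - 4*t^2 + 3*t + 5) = -2*t^4 + t^3 - 7*t^2 + 11*t + 2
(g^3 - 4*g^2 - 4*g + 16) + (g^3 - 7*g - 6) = 2*g^3 - 4*g^2 - 11*g + 10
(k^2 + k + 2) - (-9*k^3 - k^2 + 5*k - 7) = 9*k^3 + 2*k^2 - 4*k + 9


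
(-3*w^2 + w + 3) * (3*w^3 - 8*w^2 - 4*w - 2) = -9*w^5 + 27*w^4 + 13*w^3 - 22*w^2 - 14*w - 6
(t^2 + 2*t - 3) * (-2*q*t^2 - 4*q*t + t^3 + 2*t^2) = -2*q*t^4 - 8*q*t^3 - 2*q*t^2 + 12*q*t + t^5 + 4*t^4 + t^3 - 6*t^2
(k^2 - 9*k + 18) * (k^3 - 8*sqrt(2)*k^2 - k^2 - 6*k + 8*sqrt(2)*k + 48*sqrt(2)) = k^5 - 8*sqrt(2)*k^4 - 10*k^4 + 21*k^3 + 80*sqrt(2)*k^3 - 168*sqrt(2)*k^2 + 36*k^2 - 288*sqrt(2)*k - 108*k + 864*sqrt(2)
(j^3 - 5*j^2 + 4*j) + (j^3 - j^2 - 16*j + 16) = 2*j^3 - 6*j^2 - 12*j + 16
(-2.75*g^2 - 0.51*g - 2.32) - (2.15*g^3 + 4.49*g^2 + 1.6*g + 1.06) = -2.15*g^3 - 7.24*g^2 - 2.11*g - 3.38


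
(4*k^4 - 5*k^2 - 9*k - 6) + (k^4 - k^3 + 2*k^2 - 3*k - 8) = 5*k^4 - k^3 - 3*k^2 - 12*k - 14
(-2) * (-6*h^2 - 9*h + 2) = 12*h^2 + 18*h - 4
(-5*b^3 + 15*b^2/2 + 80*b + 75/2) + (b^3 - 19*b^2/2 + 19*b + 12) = -4*b^3 - 2*b^2 + 99*b + 99/2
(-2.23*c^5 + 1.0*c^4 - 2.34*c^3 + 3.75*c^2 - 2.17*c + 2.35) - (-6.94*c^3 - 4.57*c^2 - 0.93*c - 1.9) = -2.23*c^5 + 1.0*c^4 + 4.6*c^3 + 8.32*c^2 - 1.24*c + 4.25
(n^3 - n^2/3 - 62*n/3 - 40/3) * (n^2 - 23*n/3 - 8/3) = n^5 - 8*n^4 - 187*n^3/9 + 146*n^2 + 472*n/3 + 320/9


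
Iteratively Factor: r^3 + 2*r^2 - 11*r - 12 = (r - 3)*(r^2 + 5*r + 4) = (r - 3)*(r + 4)*(r + 1)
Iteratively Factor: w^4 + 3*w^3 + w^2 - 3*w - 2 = (w + 1)*(w^3 + 2*w^2 - w - 2) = (w + 1)^2*(w^2 + w - 2) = (w + 1)^2*(w + 2)*(w - 1)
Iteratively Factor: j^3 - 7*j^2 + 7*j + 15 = (j + 1)*(j^2 - 8*j + 15) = (j - 5)*(j + 1)*(j - 3)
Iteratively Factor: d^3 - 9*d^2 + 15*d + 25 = (d + 1)*(d^2 - 10*d + 25) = (d - 5)*(d + 1)*(d - 5)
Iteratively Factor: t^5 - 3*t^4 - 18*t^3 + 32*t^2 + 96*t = (t + 3)*(t^4 - 6*t^3 + 32*t) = (t - 4)*(t + 3)*(t^3 - 2*t^2 - 8*t) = t*(t - 4)*(t + 3)*(t^2 - 2*t - 8) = t*(t - 4)*(t + 2)*(t + 3)*(t - 4)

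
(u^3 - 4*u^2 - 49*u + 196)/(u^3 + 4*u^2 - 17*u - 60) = (u^2 - 49)/(u^2 + 8*u + 15)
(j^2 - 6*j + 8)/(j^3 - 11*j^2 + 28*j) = (j - 2)/(j*(j - 7))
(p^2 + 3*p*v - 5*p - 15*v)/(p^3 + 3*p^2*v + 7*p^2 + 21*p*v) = (p - 5)/(p*(p + 7))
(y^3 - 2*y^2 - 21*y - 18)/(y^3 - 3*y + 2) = (y^3 - 2*y^2 - 21*y - 18)/(y^3 - 3*y + 2)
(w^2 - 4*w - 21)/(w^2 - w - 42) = (w + 3)/(w + 6)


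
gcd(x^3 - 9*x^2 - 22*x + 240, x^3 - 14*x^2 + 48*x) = x^2 - 14*x + 48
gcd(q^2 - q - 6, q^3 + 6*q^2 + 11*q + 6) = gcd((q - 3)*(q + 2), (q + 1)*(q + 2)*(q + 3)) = q + 2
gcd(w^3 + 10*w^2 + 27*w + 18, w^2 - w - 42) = w + 6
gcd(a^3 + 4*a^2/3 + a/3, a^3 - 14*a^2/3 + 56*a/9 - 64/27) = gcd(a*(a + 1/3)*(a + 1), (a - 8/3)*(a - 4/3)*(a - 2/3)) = 1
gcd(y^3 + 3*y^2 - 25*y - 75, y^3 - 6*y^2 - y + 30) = y - 5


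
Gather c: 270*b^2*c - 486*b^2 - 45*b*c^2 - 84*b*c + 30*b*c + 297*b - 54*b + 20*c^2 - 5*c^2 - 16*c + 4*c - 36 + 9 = -486*b^2 + 243*b + c^2*(15 - 45*b) + c*(270*b^2 - 54*b - 12) - 27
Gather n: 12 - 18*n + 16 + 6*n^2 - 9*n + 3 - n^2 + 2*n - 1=5*n^2 - 25*n + 30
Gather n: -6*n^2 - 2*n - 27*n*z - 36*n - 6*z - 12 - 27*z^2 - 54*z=-6*n^2 + n*(-27*z - 38) - 27*z^2 - 60*z - 12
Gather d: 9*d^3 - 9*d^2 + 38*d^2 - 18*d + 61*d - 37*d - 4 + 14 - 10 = 9*d^3 + 29*d^2 + 6*d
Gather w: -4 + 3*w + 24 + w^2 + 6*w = w^2 + 9*w + 20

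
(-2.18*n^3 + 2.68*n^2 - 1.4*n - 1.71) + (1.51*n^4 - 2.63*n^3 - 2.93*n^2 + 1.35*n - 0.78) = 1.51*n^4 - 4.81*n^3 - 0.25*n^2 - 0.0499999999999998*n - 2.49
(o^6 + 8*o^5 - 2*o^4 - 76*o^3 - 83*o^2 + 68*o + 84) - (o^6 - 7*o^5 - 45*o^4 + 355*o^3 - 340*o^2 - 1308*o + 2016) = 15*o^5 + 43*o^4 - 431*o^3 + 257*o^2 + 1376*o - 1932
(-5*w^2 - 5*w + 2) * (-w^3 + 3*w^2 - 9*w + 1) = 5*w^5 - 10*w^4 + 28*w^3 + 46*w^2 - 23*w + 2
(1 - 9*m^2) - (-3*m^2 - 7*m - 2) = -6*m^2 + 7*m + 3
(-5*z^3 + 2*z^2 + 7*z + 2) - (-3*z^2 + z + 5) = -5*z^3 + 5*z^2 + 6*z - 3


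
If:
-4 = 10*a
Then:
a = -2/5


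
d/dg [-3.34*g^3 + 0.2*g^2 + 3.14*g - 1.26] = -10.02*g^2 + 0.4*g + 3.14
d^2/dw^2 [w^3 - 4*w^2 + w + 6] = 6*w - 8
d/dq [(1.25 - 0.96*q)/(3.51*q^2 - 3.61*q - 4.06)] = (3.3696*q^2 - 8.775*q + 8.4101)/(12.3201*q^4 - 25.3422*q^3 - 15.4691*q^2 + 29.3132*q + 16.4836)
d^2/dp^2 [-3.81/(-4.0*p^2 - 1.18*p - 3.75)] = (-121.92*p^2 - 35.9664*p + 3.81*(8.0*p + 1.18)*(16.0*p + 2.36) - 114.3)/(4.0*p^2 + 1.18*p + 3.75)^3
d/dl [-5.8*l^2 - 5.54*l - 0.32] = -11.6*l - 5.54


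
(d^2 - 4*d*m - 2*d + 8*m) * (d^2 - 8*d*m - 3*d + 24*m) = d^4 - 12*d^3*m - 5*d^3 + 32*d^2*m^2 + 60*d^2*m + 6*d^2 - 160*d*m^2 - 72*d*m + 192*m^2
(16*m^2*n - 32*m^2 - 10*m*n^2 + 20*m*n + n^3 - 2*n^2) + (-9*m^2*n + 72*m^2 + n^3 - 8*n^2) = 7*m^2*n + 40*m^2 - 10*m*n^2 + 20*m*n + 2*n^3 - 10*n^2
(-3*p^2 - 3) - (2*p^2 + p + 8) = -5*p^2 - p - 11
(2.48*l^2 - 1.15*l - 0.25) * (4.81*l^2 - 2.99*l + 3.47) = 11.9288*l^4 - 12.9467*l^3 + 10.8416*l^2 - 3.243*l - 0.8675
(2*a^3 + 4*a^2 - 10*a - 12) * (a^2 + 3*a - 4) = 2*a^5 + 10*a^4 - 6*a^3 - 58*a^2 + 4*a + 48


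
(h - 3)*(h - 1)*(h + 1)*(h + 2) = h^4 - h^3 - 7*h^2 + h + 6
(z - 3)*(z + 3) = z^2 - 9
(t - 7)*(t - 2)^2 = t^3 - 11*t^2 + 32*t - 28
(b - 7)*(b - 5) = b^2 - 12*b + 35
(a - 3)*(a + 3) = a^2 - 9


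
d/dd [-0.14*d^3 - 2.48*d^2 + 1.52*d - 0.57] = -0.42*d^2 - 4.96*d + 1.52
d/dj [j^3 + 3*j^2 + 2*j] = 3*j^2 + 6*j + 2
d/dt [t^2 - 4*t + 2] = 2*t - 4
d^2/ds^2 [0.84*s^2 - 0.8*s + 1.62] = 1.68000000000000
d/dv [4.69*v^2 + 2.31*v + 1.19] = 9.38*v + 2.31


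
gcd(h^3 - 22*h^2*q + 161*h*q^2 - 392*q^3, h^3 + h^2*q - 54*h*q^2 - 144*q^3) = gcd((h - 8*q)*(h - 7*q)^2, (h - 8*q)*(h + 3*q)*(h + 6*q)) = -h + 8*q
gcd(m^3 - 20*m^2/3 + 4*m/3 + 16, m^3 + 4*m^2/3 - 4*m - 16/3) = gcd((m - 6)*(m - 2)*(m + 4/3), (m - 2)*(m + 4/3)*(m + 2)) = m^2 - 2*m/3 - 8/3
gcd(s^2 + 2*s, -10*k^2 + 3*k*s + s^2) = 1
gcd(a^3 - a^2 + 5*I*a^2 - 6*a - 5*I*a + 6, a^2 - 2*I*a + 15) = a + 3*I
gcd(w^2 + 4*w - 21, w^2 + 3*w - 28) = w + 7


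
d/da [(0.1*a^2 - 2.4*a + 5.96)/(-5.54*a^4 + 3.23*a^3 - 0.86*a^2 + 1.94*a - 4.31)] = (1.108*a^5 - 40.211*a^4 + 147.5776*a^3 - 59.6224*a^2 + 9.3892*a - 1.2184)/(30.6916*a^8 - 35.7884*a^7 + 19.9617*a^6 - 27.0508*a^5 + 61.0268*a^4 - 31.1794*a^3 + 11.1768*a^2 - 16.7228*a + 18.5761)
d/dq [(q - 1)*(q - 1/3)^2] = (3*q - 1)*(9*q - 7)/9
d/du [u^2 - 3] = 2*u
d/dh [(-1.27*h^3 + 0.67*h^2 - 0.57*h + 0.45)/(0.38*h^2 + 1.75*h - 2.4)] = (-0.4826*h^4 - 4.445*h^3 + 10.5331*h^2 - 3.558*h + 0.5805)/(0.1444*h^4 + 1.33*h^3 + 1.2385*h^2 - 8.4*h + 5.76)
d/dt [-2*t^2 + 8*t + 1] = 8 - 4*t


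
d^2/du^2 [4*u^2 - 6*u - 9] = 8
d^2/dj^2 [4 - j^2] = -2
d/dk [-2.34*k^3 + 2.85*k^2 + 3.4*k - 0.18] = -7.02*k^2 + 5.7*k + 3.4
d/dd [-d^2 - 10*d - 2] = -2*d - 10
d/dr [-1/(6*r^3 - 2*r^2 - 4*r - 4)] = (9*r^2/2 - r - 1)/(-3*r^3 + r^2 + 2*r + 2)^2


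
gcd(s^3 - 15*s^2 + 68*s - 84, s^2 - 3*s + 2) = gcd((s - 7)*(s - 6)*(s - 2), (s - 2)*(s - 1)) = s - 2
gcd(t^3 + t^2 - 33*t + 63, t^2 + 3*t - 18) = t - 3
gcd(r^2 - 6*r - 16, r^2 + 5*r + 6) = r + 2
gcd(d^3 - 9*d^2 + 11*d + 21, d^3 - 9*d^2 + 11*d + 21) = d^3 - 9*d^2 + 11*d + 21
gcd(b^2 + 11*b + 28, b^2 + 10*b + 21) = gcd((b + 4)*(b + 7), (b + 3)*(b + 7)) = b + 7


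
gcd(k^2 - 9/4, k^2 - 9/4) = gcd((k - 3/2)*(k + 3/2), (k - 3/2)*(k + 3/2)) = k^2 - 9/4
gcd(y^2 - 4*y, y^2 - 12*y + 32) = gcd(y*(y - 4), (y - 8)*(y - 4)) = y - 4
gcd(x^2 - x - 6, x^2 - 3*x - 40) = 1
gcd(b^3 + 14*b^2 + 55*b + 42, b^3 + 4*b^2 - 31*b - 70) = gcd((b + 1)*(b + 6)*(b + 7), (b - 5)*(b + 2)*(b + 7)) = b + 7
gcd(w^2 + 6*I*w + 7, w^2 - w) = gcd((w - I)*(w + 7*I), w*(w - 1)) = 1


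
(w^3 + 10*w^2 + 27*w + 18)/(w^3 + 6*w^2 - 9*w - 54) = (w + 1)/(w - 3)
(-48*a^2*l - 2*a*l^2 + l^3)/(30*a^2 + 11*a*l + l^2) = l*(-8*a + l)/(5*a + l)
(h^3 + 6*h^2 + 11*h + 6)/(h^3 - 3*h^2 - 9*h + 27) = (h^2 + 3*h + 2)/(h^2 - 6*h + 9)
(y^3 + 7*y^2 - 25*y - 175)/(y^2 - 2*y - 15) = (y^2 + 12*y + 35)/(y + 3)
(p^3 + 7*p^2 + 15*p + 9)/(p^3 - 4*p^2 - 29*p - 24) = (p + 3)/(p - 8)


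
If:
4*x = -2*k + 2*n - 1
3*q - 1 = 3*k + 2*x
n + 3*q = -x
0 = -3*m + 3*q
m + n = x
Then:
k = -1/2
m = -1/10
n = 1/5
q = -1/10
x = 1/10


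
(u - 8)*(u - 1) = u^2 - 9*u + 8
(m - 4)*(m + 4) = m^2 - 16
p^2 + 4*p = p*(p + 4)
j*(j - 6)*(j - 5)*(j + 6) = j^4 - 5*j^3 - 36*j^2 + 180*j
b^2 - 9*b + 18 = (b - 6)*(b - 3)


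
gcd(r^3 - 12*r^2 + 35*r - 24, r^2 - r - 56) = r - 8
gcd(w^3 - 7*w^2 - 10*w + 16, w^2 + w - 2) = w^2 + w - 2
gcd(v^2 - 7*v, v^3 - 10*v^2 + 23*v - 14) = v - 7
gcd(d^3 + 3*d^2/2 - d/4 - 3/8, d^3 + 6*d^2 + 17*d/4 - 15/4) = d^2 + d - 3/4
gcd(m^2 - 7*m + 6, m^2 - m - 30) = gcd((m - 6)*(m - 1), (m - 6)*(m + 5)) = m - 6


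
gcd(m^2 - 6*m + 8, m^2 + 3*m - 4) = 1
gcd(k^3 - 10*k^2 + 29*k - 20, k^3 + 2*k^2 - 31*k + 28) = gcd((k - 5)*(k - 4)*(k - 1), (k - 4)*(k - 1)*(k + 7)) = k^2 - 5*k + 4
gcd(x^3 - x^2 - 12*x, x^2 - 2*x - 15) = x + 3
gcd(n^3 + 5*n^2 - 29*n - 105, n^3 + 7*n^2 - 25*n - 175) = n^2 + 2*n - 35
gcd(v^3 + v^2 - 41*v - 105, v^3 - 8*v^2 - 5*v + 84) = v^2 - 4*v - 21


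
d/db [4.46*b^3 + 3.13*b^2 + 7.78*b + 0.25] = 13.38*b^2 + 6.26*b + 7.78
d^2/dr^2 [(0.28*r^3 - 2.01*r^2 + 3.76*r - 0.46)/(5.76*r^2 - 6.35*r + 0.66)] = (2.27373675443232e-13*r^4 + 122.911736*r^3 - 52.7637599999998*r^2 + 15.917472*r - 3.83402)/(191.102976*r^6 - 632.03328*r^5 + 762.464448*r^4 - 400.888835*r^3 + 87.365718*r^2 - 8.29818*r + 0.287496)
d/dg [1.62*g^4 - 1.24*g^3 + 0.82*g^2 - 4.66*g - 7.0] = 6.48*g^3 - 3.72*g^2 + 1.64*g - 4.66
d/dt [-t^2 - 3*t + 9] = -2*t - 3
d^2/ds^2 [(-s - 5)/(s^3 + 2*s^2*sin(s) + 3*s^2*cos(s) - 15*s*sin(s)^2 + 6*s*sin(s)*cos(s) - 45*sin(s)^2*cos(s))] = (-(s + 5)*(-12*s^2*sin(s) + 8*s^2*cos(s) + 12*s^2 + 16*s*sin(s) - 60*s*sin(2*s) + 24*s*cos(s) + 24*s*cos(2*s) + 45*sin(s) + 12*sin(2*s) - 135*sin(3*s) + 30*cos(2*s) - 30)^2 + 2*(s^3 + 2*s^2*sin(s) + 3*s^2*cos(s) - 15*s*sin(s)^2 + 3*s*sin(2*s) - 45*sin(s)^2*cos(s))*(-8*s^3*sin(s) - 12*s^3*cos(s) - 112*s^2*sin(s) - 48*s^2*sin(2*s) - 12*s^2*cos(s) - 120*s^2*cos(2*s) + 48*s^2 - 192*s*sin(s) - 480*s*sin(2*s) + 277*s*cos(s) - 504*s*cos(2*s) - 405*s*cos(3*s) + 120*s + 170*sin(s) - 576*sin(2*s) - 270*sin(3*s) + 345*cos(s) + 300*cos(2*s) - 2025*cos(3*s) - 60))/(8*(s - 3*sin(s))^3*(s + 5*sin(s))^3*(s + 3*cos(s))^3)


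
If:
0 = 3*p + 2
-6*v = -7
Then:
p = -2/3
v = 7/6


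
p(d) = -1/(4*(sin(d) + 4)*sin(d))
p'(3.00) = -3.10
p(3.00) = -0.43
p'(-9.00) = -0.33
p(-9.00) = 0.17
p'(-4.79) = 0.00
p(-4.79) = -0.05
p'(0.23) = 1.17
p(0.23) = -0.26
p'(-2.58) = -0.18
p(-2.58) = 0.14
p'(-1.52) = 0.00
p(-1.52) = 0.08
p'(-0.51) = 0.22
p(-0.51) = 0.15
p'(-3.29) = -2.82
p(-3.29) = -0.41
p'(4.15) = -0.04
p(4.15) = 0.09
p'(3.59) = -0.30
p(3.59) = 0.16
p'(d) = cos(d)/(4*(sin(d) + 4)*sin(d)^2) + cos(d)/(4*(sin(d) + 4)^2*sin(d)) = (sin(d) + 2)*cos(d)/(2*(sin(d) + 4)^2*sin(d)^2)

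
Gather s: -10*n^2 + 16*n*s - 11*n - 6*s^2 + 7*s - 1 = -10*n^2 - 11*n - 6*s^2 + s*(16*n + 7) - 1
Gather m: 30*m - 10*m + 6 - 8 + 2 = 20*m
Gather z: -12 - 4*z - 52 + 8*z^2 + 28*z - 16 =8*z^2 + 24*z - 80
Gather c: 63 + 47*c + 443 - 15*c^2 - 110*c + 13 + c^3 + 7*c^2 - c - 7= c^3 - 8*c^2 - 64*c + 512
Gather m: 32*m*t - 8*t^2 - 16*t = 32*m*t - 8*t^2 - 16*t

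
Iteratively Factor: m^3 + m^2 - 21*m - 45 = (m + 3)*(m^2 - 2*m - 15) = (m + 3)^2*(m - 5)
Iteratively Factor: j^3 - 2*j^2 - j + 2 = (j - 1)*(j^2 - j - 2) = (j - 1)*(j + 1)*(j - 2)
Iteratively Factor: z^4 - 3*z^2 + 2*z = (z - 1)*(z^3 + z^2 - 2*z) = z*(z - 1)*(z^2 + z - 2) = z*(z - 1)^2*(z + 2)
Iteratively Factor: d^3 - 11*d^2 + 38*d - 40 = (d - 4)*(d^2 - 7*d + 10) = (d - 5)*(d - 4)*(d - 2)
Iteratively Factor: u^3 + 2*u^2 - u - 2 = (u - 1)*(u^2 + 3*u + 2) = (u - 1)*(u + 1)*(u + 2)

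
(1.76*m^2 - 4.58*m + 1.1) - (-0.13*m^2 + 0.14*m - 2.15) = 1.89*m^2 - 4.72*m + 3.25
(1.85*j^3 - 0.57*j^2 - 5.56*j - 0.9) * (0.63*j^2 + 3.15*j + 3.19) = 1.1655*j^5 + 5.4684*j^4 + 0.603200000000001*j^3 - 19.8993*j^2 - 20.5714*j - 2.871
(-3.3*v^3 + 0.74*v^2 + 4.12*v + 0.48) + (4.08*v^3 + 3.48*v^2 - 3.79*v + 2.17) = 0.78*v^3 + 4.22*v^2 + 0.33*v + 2.65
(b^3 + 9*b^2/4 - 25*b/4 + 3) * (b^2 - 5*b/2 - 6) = b^5 - b^4/4 - 143*b^3/8 + 41*b^2/8 + 30*b - 18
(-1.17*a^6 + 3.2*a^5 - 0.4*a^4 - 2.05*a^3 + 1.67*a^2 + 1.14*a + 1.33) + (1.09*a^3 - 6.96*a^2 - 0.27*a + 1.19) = -1.17*a^6 + 3.2*a^5 - 0.4*a^4 - 0.96*a^3 - 5.29*a^2 + 0.87*a + 2.52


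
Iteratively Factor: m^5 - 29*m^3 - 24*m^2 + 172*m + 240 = (m - 5)*(m^4 + 5*m^3 - 4*m^2 - 44*m - 48) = (m - 5)*(m + 4)*(m^3 + m^2 - 8*m - 12) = (m - 5)*(m + 2)*(m + 4)*(m^2 - m - 6) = (m - 5)*(m + 2)^2*(m + 4)*(m - 3)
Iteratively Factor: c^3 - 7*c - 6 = (c + 2)*(c^2 - 2*c - 3) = (c - 3)*(c + 2)*(c + 1)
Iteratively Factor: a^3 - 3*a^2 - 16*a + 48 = (a - 4)*(a^2 + a - 12) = (a - 4)*(a - 3)*(a + 4)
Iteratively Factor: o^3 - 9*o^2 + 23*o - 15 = (o - 1)*(o^2 - 8*o + 15) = (o - 5)*(o - 1)*(o - 3)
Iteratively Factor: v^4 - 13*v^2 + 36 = (v + 3)*(v^3 - 3*v^2 - 4*v + 12) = (v - 2)*(v + 3)*(v^2 - v - 6) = (v - 3)*(v - 2)*(v + 3)*(v + 2)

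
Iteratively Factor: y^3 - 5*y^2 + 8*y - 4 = (y - 1)*(y^2 - 4*y + 4) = (y - 2)*(y - 1)*(y - 2)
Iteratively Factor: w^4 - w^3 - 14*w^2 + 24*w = (w)*(w^3 - w^2 - 14*w + 24) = w*(w + 4)*(w^2 - 5*w + 6) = w*(w - 2)*(w + 4)*(w - 3)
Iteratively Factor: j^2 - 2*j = (j)*(j - 2)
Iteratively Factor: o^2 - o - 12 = (o - 4)*(o + 3)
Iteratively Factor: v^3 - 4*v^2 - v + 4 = (v - 4)*(v^2 - 1) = (v - 4)*(v - 1)*(v + 1)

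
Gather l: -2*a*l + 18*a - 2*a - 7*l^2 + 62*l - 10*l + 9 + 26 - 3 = 16*a - 7*l^2 + l*(52 - 2*a) + 32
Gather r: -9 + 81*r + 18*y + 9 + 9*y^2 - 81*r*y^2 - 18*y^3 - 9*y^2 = r*(81 - 81*y^2) - 18*y^3 + 18*y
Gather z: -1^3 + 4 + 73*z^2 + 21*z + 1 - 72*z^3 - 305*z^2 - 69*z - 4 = -72*z^3 - 232*z^2 - 48*z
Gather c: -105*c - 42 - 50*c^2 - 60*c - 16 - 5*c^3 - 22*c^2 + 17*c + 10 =-5*c^3 - 72*c^2 - 148*c - 48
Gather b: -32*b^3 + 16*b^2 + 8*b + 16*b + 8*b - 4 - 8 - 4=-32*b^3 + 16*b^2 + 32*b - 16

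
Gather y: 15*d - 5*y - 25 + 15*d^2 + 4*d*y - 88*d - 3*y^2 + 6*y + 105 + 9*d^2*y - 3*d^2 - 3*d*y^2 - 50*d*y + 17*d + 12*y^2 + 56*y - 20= 12*d^2 - 56*d + y^2*(9 - 3*d) + y*(9*d^2 - 46*d + 57) + 60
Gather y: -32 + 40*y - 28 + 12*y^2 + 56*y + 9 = 12*y^2 + 96*y - 51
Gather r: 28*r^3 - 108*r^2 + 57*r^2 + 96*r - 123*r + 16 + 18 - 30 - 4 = 28*r^3 - 51*r^2 - 27*r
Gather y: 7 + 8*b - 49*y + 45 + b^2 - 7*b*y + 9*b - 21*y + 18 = b^2 + 17*b + y*(-7*b - 70) + 70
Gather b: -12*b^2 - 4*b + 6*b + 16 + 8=-12*b^2 + 2*b + 24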